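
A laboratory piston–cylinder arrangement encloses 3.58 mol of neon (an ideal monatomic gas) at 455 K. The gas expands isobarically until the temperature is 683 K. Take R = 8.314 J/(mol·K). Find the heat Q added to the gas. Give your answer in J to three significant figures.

Q ≈ 17000 J

Isobaric: W = nRΔT = (3.58)(8.314)(228) = 6786 J.
ΔU = nCᵥΔT with Cᵥ = 3R/2: ΔU = (3.58)(12.47)(228) = 10179 J.
Q = ΔU + W = 10179 + 6786 = 16966 J.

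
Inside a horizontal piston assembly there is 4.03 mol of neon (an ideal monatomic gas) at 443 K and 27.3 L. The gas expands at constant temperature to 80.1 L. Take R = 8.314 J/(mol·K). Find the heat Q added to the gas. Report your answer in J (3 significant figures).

Q ≈ 16000 J

Isothermal ⇒ ΔU = 0, so Q = W = nRT ln(V₂/V₁).
Q = (4.03)(8.314)(443) ln(80.1/27.3) = 14843 × 1.076 = 15977 J.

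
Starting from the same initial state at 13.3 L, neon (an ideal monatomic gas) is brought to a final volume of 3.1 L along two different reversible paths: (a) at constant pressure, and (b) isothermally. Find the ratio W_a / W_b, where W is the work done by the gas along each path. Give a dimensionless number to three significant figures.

W_a / W_b ≈ 0.527

Path (a) isobaric: W = P₁(V₂ − V₁) → W_a/(P₁V₁) = -0.7669.
Path (b) isothermal: W = P₁V₁ ln(V₂/V₁) → W_b/(P₁V₁) = -1.456.
W_a / W_b = -0.7669 / -1.456 = 0.5266.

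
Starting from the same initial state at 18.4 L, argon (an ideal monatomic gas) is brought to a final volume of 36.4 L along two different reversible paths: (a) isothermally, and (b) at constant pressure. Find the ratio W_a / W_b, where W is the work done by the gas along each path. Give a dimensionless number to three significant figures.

W_a / W_b ≈ 0.697

Path (a) isothermal: W = P₁V₁ ln(V₂/V₁) → W_a/(P₁V₁) = 0.6822.
Path (b) isobaric: W = P₁(V₂ − V₁) → W_b/(P₁V₁) = 0.9783.
W_a / W_b = 0.6822 / 0.9783 = 0.6974.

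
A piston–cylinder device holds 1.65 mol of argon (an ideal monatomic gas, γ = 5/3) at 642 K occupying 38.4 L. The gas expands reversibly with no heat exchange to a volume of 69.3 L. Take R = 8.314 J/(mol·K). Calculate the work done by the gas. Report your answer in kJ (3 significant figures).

W ≈ 4.30 kJ

Adiabatic: TV^(γ−1) = const with γ = 5/3.
T₂ = T₁ (V₁/V₂)^(γ−1) = 642 × (38.4/69.3)^0.667 = 642 × 0.6746 = 433.1 K.
W_by = nCᵥ(T₁ − T₂) = (1.65)(12.47)(642 − 433.1) = 4298 J.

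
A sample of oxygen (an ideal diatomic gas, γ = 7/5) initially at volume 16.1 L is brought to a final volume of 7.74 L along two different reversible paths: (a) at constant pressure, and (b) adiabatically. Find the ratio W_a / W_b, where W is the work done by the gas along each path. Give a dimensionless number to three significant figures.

Path (a) isobaric: W = P₁(V₂ − V₁) → W_a/(P₁V₁) = -0.5193.
Path (b) adiabatic: W = P₁V₁(1 − (V₁/V₂)^(γ−1))/(γ−1) → W_b/(P₁V₁) = -0.851.
W_a / W_b = -0.5193 / -0.851 = 0.6102.

W_a / W_b ≈ 0.610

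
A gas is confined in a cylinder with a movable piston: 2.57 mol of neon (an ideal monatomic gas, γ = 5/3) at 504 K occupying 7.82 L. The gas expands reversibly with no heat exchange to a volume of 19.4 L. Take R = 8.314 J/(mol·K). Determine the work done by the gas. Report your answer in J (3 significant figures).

Adiabatic: TV^(γ−1) = const with γ = 5/3.
T₂ = T₁ (V₁/V₂)^(γ−1) = 504 × (7.82/19.4)^0.667 = 504 × 0.5457 = 275 K.
W_by = nCᵥ(T₁ − T₂) = (2.57)(12.47)(504 − 275) = 7339 J.

W ≈ 7340 J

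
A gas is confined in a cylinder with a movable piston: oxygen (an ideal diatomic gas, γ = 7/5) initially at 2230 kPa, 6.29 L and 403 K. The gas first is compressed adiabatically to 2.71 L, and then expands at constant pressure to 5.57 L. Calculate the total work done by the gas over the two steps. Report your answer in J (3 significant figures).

W_total ≈ 6690 J

Step 1 (adiabatic): W = (P₁V₁ − P₂V₂)/(γ−1) = (14027 − 19644)/0.4 = -14043 J.
After step 1: P = 7249 kPa, V = 2.71 L, T = 564.4 K.
Step 2 (isobaric): W = PΔV = (7249 kPa)(5.57 − 2.71 L) = 20731 J.
W_total = -14043 + 20731 = 6688 J.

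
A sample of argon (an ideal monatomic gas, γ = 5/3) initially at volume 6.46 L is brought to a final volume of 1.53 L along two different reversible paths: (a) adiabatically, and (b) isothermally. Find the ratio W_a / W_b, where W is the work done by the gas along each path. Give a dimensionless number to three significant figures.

W_a / W_b ≈ 1.68

Path (a) adiabatic: W = P₁V₁(1 − (V₁/V₂)^(γ−1))/(γ−1) → W_a/(P₁V₁) = -2.418.
Path (b) isothermal: W = P₁V₁ ln(V₂/V₁) → W_b/(P₁V₁) = -1.44.
W_a / W_b = -2.418 / -1.44 = 1.679.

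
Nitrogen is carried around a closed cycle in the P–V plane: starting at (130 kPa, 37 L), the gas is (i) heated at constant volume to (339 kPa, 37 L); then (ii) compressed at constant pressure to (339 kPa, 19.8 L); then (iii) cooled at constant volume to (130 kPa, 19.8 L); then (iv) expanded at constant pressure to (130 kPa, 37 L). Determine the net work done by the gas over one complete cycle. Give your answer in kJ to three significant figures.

W_net ≈ -3.59 kJ

Constant-volume legs do no work.
W(ii) = (339)(19.8 − 37) = -5831 J; W(iv) = (130)(37 − 19.8) = 2236 J.
W_net = -5831 + 2236 = -3595 J (the counter-clockwise enclosed area).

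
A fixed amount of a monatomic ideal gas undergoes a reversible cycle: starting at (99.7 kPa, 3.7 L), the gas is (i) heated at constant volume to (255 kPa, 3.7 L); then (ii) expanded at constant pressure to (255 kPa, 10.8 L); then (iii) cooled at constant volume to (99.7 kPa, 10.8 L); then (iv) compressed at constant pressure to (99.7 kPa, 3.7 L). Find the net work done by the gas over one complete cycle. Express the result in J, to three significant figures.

W_net ≈ 1100 J

Constant-volume legs do no work.
W(ii) = (255)(10.8 − 3.7) = 1811 J; W(iv) = (99.7)(3.7 − 10.8) = -707.9 J.
W_net = 1811 − 707.9 = 1103 J (the clockwise enclosed area).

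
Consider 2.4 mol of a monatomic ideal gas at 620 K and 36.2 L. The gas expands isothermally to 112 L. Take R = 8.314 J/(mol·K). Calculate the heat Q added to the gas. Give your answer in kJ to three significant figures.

Isothermal ⇒ ΔU = 0, so Q = W = nRT ln(V₂/V₁).
Q = (2.4)(8.314)(620) ln(112/36.2) = 12371 × 1.129 = 13973 J.

Q ≈ 14.0 kJ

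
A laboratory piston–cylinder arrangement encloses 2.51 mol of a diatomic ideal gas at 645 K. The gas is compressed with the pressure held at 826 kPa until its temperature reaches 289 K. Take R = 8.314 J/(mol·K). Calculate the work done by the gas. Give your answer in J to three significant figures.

W ≈ -7430 J

Isobaric: W = P ΔV = nR ΔT.
W = (2.51)(8.314)(289 − 645) = -7429 J.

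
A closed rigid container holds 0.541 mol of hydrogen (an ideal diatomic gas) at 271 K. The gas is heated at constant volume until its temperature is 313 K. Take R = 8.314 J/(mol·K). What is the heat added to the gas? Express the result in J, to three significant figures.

Q ≈ 472 J

Constant volume ⇒ W = 0, so Q = ΔU = nCᵥΔT with Cᵥ = 5R/2 = 20.79 J/(mol·K).
ΔU = (0.541)(20.79)(313 − 271) = 472.3 J.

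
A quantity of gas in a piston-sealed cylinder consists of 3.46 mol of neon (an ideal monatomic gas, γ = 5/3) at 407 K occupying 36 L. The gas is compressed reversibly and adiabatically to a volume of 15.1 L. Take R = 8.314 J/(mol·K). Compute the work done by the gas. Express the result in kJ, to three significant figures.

W ≈ -13.8 kJ

Adiabatic: TV^(γ−1) = const with γ = 5/3.
T₂ = T₁ (V₁/V₂)^(γ−1) = 407 × (36/15.1)^0.667 = 407 × 1.785 = 726.3 K.
W_by = nCᵥ(T₁ − T₂) = (3.46)(12.47)(407 − 726.3) = -13780 J.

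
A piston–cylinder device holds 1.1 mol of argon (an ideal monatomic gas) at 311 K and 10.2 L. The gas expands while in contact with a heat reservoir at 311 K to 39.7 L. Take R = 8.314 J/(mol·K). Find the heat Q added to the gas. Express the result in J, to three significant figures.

Q ≈ 3870 J

Isothermal ⇒ ΔU = 0, so Q = W = nRT ln(V₂/V₁).
Q = (1.1)(8.314)(311) ln(39.7/10.2) = 2844 × 1.359 = 3865 J.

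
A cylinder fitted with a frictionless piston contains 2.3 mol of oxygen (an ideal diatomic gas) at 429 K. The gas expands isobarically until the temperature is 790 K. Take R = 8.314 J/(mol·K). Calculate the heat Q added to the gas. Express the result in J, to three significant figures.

Q ≈ 24200 J

Isobaric: W = nRΔT = (2.3)(8.314)(361) = 6903 J.
ΔU = nCᵥΔT with Cᵥ = 5R/2: ΔU = (2.3)(20.79)(361) = 17258 J.
Q = ΔU + W = 17258 + 6903 = 24161 J.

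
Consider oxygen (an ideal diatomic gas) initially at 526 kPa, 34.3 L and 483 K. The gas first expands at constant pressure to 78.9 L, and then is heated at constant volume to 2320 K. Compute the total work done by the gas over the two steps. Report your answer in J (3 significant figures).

W_total ≈ 23500 J

Step 1 (isobaric): W = PΔV = (526 kPa)(78.9 − 34.3 L) = 23460 J.
Step 2 (isochoric): W = 0 (constant volume).
W_total = 23460 + 0 = 23460 J.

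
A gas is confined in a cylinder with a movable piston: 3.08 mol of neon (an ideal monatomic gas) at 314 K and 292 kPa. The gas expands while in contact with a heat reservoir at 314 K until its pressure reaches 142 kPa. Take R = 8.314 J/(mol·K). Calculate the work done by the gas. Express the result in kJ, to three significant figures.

W ≈ 5.80 kJ

Isothermal process: W = nRT ln(V₂/V₁) = nRT ln(P₁/P₂).
W = (3.08)(8.314)(314) × ln(292/142)
  = 8041 × ln(2.056) = 8041 × 0.7209
W_by_gas = 5797 J.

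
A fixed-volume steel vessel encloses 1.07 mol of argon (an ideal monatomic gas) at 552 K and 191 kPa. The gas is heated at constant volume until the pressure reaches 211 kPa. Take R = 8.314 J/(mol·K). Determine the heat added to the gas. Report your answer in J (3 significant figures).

Constant volume ⇒ W = 0, so Q = ΔU = nCᵥΔT with Cᵥ = 3R/2 = 12.47 J/(mol·K).
At constant V, T₂/T₁ = P₂/P₁ ⇒ ΔT = T₁(P₂/P₁ − 1) = 552·(211/191 − 1) = 57.8 K.
ΔU = (1.07)(12.47)(57.8) = 771.3 J.

Q ≈ 771 J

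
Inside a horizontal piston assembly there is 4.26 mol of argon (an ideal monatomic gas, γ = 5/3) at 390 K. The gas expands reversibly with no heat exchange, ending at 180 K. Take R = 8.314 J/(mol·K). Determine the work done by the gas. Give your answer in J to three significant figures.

Adiabatic ⇒ Q = 0, so W_by = −ΔU = nCᵥ(T₁ − T₂).
Cᵥ = 3R/2 = 12.47 J/(mol·K).
W = (4.26)(12.47)(390 − 180) = 11157 J.

W ≈ 11200 J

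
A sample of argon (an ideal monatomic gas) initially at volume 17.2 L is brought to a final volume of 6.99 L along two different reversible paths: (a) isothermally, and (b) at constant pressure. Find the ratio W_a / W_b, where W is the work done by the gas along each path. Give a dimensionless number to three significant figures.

W_a / W_b ≈ 1.52

Path (a) isothermal: W = P₁V₁ ln(V₂/V₁) → W_a/(P₁V₁) = -0.9004.
Path (b) isobaric: W = P₁(V₂ − V₁) → W_b/(P₁V₁) = -0.5936.
W_a / W_b = -0.9004 / -0.5936 = 1.517.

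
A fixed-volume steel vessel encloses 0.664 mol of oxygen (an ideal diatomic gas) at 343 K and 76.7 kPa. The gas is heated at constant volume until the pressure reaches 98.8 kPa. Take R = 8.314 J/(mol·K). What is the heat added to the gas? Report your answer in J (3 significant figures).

Constant volume ⇒ W = 0, so Q = ΔU = nCᵥΔT with Cᵥ = 5R/2 = 20.79 J/(mol·K).
At constant V, T₂/T₁ = P₂/P₁ ⇒ ΔT = T₁(P₂/P₁ − 1) = 343·(98.8/76.7 − 1) = 98.83 K.
ΔU = (0.664)(20.79)(98.83) = 1364 J.

Q ≈ 1360 J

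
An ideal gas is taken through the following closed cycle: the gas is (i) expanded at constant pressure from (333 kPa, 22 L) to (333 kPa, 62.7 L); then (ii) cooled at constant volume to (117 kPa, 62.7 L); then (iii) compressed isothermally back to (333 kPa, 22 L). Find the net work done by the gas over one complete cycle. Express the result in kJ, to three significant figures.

Leg (i): W = PΔV = (333)(62.7 − 22) = 13553 J.
Leg (ii): W = 0.
Leg (iii): W = PᵢVᵢ ln(V_f/Vᵢ) = (7336) ln(22/62.7) = -7683 J.
W_net = 13553 − 7683 = 5870 J.

W_net ≈ 5.87 kJ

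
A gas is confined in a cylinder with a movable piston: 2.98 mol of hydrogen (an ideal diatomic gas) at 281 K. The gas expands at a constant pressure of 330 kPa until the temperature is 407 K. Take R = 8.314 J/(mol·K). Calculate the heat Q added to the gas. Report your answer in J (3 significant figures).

Q ≈ 10900 J

Isobaric: W = nRΔT = (2.98)(8.314)(126) = 3122 J.
ΔU = nCᵥΔT with Cᵥ = 5R/2: ΔU = (2.98)(20.79)(126) = 7804 J.
Q = ΔU + W = 7804 + 3122 = 10926 J.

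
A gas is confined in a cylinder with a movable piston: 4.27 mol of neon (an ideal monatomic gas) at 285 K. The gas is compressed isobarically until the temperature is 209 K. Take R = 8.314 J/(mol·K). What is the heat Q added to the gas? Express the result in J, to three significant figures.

Q ≈ -6750 J

Isobaric: W = nRΔT = (4.27)(8.314)(-76) = -2698 J.
ΔU = nCᵥΔT with Cᵥ = 3R/2: ΔU = (4.27)(12.47)(-76) = -4047 J.
Q = ΔU + W = -4047 − 2698 = -6745 J.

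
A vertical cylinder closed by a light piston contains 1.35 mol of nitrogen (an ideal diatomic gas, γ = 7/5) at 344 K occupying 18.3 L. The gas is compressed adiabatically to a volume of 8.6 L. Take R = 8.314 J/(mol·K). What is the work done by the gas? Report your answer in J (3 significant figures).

W ≈ -3400 J

Adiabatic: TV^(γ−1) = const with γ = 7/5.
T₂ = T₁ (V₁/V₂)^(γ−1) = 344 × (18.3/8.6)^0.4 = 344 × 1.353 = 465.3 K.
W_by = nCᵥ(T₁ − T₂) = (1.35)(20.79)(344 − 465.3) = -3404 J.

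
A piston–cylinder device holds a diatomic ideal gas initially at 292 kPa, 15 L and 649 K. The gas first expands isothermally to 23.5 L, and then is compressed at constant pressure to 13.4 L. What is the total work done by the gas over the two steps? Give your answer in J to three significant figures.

Step 1 (isothermal): W = P₁V₁ ln(V₂/V₁) = (4380) ln(23.5/15) = 1966 J.
After step 1: P = 186.4 kPa, V = 23.5 L, T = 649 K.
Step 2 (isobaric): W = PΔV = (186.4 kPa)(13.4 − 23.5 L) = -1882 J.
W_total = 1966 − 1882 = 83.93 J.

W_total ≈ 83.9 J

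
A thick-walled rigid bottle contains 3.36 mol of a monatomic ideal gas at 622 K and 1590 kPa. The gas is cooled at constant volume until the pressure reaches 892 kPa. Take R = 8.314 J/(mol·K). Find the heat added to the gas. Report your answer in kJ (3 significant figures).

Q ≈ -11.4 kJ

Constant volume ⇒ W = 0, so Q = ΔU = nCᵥΔT with Cᵥ = 3R/2 = 12.47 J/(mol·K).
At constant V, T₂/T₁ = P₂/P₁ ⇒ ΔT = T₁(P₂/P₁ − 1) = 622·(892/1590 − 1) = -273.1 K.
ΔU = (3.36)(12.47)(-273.1) = -11442 J.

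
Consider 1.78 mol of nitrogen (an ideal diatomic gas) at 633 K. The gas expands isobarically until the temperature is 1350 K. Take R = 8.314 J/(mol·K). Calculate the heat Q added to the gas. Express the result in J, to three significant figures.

Q ≈ 37100 J

Isobaric: W = nRΔT = (1.78)(8.314)(717) = 10611 J.
ΔU = nCᵥΔT with Cᵥ = 5R/2: ΔU = (1.78)(20.79)(717) = 26527 J.
Q = ΔU + W = 26527 + 10611 = 37138 J.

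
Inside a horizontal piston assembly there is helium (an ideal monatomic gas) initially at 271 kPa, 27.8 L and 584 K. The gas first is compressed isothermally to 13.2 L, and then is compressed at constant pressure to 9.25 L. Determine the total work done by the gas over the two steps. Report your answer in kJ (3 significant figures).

Step 1 (isothermal): W = P₁V₁ ln(V₂/V₁) = (7534) ln(13.2/27.8) = -5611 J.
After step 1: P = 570.7 kPa, V = 13.2 L, T = 584 K.
Step 2 (isobaric): W = PΔV = (570.7 kPa)(9.25 − 13.2 L) = -2254 J.
W_total = -5611 − 2254 = -7866 J.

W_total ≈ -7.87 kJ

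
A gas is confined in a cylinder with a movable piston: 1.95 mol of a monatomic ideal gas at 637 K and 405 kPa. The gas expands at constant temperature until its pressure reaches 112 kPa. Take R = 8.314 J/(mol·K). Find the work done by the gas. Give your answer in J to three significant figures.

W ≈ 13300 J

Isothermal process: W = nRT ln(V₂/V₁) = nRT ln(P₁/P₂).
W = (1.95)(8.314)(637) × ln(405/112)
  = 10327 × ln(3.616) = 10327 × 1.285
W_by_gas = 13275 J.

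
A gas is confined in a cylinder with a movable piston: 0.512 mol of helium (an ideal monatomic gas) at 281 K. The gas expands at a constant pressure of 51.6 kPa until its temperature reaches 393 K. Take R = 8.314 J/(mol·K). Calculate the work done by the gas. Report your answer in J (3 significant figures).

Isobaric: W = P ΔV = nR ΔT.
W = (0.512)(8.314)(393 − 281) = 476.8 J.

W ≈ 477 J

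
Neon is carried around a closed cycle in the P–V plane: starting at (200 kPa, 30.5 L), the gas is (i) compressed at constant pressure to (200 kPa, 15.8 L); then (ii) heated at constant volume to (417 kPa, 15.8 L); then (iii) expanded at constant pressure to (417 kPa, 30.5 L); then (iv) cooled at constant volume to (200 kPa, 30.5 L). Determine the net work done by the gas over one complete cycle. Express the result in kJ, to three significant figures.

Constant-volume legs do no work.
W(i) = (200)(15.8 − 30.5) = -2940 J; W(iii) = (417)(30.5 − 15.8) = 6130 J.
W_net = -2940 + 6130 = 3190 J (the clockwise enclosed area).

W_net ≈ 3.19 kJ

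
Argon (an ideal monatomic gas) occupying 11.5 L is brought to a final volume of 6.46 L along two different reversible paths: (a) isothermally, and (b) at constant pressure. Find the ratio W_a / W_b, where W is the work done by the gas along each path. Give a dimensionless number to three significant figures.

Path (a) isothermal: W = P₁V₁ ln(V₂/V₁) → W_a/(P₁V₁) = -0.5767.
Path (b) isobaric: W = P₁(V₂ − V₁) → W_b/(P₁V₁) = -0.4383.
W_a / W_b = -0.5767 / -0.4383 = 1.316.

W_a / W_b ≈ 1.32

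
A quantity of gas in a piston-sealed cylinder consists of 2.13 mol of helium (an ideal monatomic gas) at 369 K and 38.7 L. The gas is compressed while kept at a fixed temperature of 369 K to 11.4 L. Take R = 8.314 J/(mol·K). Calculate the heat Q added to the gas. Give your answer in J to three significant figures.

Isothermal ⇒ ΔU = 0, so Q = W = nRT ln(V₂/V₁).
Q = (2.13)(8.314)(369) ln(11.4/38.7) = 6535 × -1.222 = -7987 J.

Q ≈ -7990 J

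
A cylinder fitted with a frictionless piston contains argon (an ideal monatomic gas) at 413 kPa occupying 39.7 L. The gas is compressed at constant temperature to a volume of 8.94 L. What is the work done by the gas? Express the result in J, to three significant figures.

Isothermal: W = nRT ln(V₂/V₁) = P₁V₁ ln(V₂/V₁).
P₁V₁ = (413 kPa)(39.7 L) = 16396 J.
W = 16396 × ln(8.94/39.7) = 16396 × -1.491
W_by_gas = -24444 J.

W ≈ -24400 J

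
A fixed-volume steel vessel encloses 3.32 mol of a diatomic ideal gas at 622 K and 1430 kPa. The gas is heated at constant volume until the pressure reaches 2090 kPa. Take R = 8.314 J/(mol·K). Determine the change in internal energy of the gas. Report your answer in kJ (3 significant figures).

Constant volume ⇒ W = 0, so Q = ΔU = nCᵥΔT with Cᵥ = 5R/2 = 20.79 J/(mol·K).
At constant V, T₂/T₁ = P₂/P₁ ⇒ ΔT = T₁(P₂/P₁ − 1) = 622·(2090/1430 − 1) = 287.1 K.
ΔU = (3.32)(20.79)(287.1) = 19810 J.

ΔU ≈ 19.8 kJ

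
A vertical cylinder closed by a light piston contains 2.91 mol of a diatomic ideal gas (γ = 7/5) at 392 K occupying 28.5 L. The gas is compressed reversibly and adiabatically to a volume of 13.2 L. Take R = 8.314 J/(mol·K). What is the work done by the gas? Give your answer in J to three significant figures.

W ≈ -8550 J

Adiabatic: TV^(γ−1) = const with γ = 7/5.
T₂ = T₁ (V₁/V₂)^(γ−1) = 392 × (28.5/13.2)^0.4 = 392 × 1.361 = 533.3 K.
W_by = nCᵥ(T₁ − T₂) = (2.91)(20.79)(392 − 533.3) = -8548 J.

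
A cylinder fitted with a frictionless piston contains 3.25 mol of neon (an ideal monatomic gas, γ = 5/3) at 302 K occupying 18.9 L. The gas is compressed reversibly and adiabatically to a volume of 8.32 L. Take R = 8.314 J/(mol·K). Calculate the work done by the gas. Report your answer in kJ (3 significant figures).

W ≈ -8.91 kJ

Adiabatic: TV^(γ−1) = const with γ = 5/3.
T₂ = T₁ (V₁/V₂)^(γ−1) = 302 × (18.9/8.32)^0.667 = 302 × 1.728 = 521.9 K.
W_by = nCᵥ(T₁ − T₂) = (3.25)(12.47)(302 − 521.9) = -8912 J.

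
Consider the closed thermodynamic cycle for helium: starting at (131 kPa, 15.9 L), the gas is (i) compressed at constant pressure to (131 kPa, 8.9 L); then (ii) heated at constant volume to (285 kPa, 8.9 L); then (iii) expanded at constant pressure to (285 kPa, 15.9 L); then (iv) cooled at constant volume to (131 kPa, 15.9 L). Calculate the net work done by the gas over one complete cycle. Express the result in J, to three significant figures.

W_net ≈ 1080 J

Constant-volume legs do no work.
W(i) = (131)(8.9 − 15.9) = -917 J; W(iii) = (285)(15.9 − 8.9) = 1995 J.
W_net = -917 + 1995 = 1078 J (the clockwise enclosed area).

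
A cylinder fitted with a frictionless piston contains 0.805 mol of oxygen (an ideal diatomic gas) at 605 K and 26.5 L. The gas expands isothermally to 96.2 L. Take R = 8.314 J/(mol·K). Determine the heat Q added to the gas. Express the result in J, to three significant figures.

Q ≈ 5220 J

Isothermal ⇒ ΔU = 0, so Q = W = nRT ln(V₂/V₁).
Q = (0.805)(8.314)(605) ln(96.2/26.5) = 4049 × 1.289 = 5220 J.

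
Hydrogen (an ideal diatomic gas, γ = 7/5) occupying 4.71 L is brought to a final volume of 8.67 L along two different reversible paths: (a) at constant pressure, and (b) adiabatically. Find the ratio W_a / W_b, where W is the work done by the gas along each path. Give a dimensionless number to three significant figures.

Path (a) isobaric: W = P₁(V₂ − V₁) → W_a/(P₁V₁) = 0.8408.
Path (b) adiabatic: W = P₁V₁(1 − (V₁/V₂)^(γ−1))/(γ−1) → W_b/(P₁V₁) = 0.5414.
W_a / W_b = 0.8408 / 0.5414 = 1.553.

W_a / W_b ≈ 1.55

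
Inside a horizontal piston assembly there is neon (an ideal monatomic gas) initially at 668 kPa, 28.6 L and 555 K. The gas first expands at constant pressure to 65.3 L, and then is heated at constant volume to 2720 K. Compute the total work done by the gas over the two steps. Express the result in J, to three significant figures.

Step 1 (isobaric): W = PΔV = (668 kPa)(65.3 − 28.6 L) = 24516 J.
Step 2 (isochoric): W = 0 (constant volume).
W_total = 24516 + 0 = 24516 J.

W_total ≈ 24500 J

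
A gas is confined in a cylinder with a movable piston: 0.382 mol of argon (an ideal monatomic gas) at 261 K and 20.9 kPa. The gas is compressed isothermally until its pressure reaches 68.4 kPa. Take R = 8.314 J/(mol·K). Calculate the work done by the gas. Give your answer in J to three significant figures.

Isothermal process: W = nRT ln(V₂/V₁) = nRT ln(P₁/P₂).
W = (0.382)(8.314)(261) × ln(20.9/68.4)
  = 828.9 × ln(0.3056) = 828.9 × -1.186
W_by_gas = -982.8 J.

W ≈ -983 J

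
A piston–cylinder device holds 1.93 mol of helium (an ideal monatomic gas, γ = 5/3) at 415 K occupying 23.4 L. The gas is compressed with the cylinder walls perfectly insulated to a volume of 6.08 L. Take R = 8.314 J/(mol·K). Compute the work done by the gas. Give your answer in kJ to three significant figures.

Adiabatic: TV^(γ−1) = const with γ = 5/3.
T₂ = T₁ (V₁/V₂)^(γ−1) = 415 × (23.4/6.08)^0.667 = 415 × 2.456 = 1019 K.
W_by = nCᵥ(T₁ − T₂) = (1.93)(12.47)(415 − 1019) = -14542 J.

W ≈ -14.5 kJ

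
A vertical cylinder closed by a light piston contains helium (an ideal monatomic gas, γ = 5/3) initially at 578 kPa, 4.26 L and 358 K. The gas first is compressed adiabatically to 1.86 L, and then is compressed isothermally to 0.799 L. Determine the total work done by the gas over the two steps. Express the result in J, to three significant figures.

Step 1 (adiabatic): W = (P₁V₁ − P₂V₂)/(γ−1) = (2462 − 4278)/0.667 = -2724 J.
After step 1: P = 2300 kPa, V = 1.86 L, T = 622 K.
Step 2 (isothermal): W = P₁V₁ ln(V₂/V₁) = (4278) ln(0.799/1.86) = -3615 J.
W_total = -2724 − 3615 = -6339 J.

W_total ≈ -6340 J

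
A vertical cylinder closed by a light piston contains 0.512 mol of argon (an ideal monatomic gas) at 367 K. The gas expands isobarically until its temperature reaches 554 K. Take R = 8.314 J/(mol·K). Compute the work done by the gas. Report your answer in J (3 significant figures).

W ≈ 796 J

Isobaric: W = P ΔV = nR ΔT.
W = (0.512)(8.314)(554 − 367) = 796 J.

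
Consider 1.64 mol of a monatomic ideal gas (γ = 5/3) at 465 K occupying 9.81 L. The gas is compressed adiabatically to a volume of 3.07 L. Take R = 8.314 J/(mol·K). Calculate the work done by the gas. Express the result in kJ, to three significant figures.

Adiabatic: TV^(γ−1) = const with γ = 5/3.
T₂ = T₁ (V₁/V₂)^(γ−1) = 465 × (9.81/3.07)^0.667 = 465 × 2.169 = 1009 K.
W_by = nCᵥ(T₁ − T₂) = (1.64)(12.47)(465 − 1009) = -11122 J.

W ≈ -11.1 kJ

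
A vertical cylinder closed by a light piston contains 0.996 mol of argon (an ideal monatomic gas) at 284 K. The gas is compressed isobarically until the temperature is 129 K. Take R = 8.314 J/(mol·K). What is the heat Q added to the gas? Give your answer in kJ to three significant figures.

Isobaric: W = nRΔT = (0.996)(8.314)(-155) = -1284 J.
ΔU = nCᵥΔT with Cᵥ = 3R/2: ΔU = (0.996)(12.47)(-155) = -1925 J.
Q = ΔU + W = -1925 − 1284 = -3209 J.

Q ≈ -3.21 kJ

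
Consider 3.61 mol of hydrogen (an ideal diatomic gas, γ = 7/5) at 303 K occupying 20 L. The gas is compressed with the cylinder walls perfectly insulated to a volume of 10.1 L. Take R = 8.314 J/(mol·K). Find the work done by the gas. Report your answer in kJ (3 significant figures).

Adiabatic: TV^(γ−1) = const with γ = 7/5.
T₂ = T₁ (V₁/V₂)^(γ−1) = 303 × (20/10.1)^0.4 = 303 × 1.314 = 398.2 K.
W_by = nCᵥ(T₁ − T₂) = (3.61)(20.79)(303 − 398.2) = -7145 J.

W ≈ -7.14 kJ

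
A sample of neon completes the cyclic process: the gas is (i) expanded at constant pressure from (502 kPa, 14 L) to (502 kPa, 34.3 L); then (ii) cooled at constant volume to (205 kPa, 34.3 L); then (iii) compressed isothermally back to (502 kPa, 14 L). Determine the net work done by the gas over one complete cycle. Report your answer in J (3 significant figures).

Leg (i): W = PΔV = (502)(34.3 − 14) = 10191 J.
Leg (ii): W = 0.
Leg (iii): W = PᵢVᵢ ln(V_f/Vᵢ) = (7031) ln(14/34.3) = -6301 J.
W_net = 10191 − 6301 = 3890 J.

W_net ≈ 3890 J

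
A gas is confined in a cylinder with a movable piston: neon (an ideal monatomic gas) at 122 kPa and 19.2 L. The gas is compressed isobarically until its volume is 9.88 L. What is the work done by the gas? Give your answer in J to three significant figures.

W ≈ -1140 J

Isobaric: W = P ΔV.
W = (122 kPa)(9.88 − 19.2 L) = (122)(-9.32) = -1137 J.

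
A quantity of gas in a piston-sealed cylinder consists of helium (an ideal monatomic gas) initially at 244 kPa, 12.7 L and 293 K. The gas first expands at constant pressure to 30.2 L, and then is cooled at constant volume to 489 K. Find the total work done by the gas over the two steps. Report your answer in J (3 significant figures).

W_total ≈ 4270 J

Step 1 (isobaric): W = PΔV = (244 kPa)(30.2 − 12.7 L) = 4270 J.
Step 2 (isochoric): W = 0 (constant volume).
W_total = 4270 + 0 = 4270 J.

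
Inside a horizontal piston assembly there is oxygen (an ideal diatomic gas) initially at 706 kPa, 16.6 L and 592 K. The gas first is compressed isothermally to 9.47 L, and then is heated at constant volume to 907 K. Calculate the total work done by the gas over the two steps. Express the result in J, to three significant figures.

W_total ≈ -6580 J

Step 1 (isothermal): W = P₁V₁ ln(V₂/V₁) = (11720) ln(9.47/16.6) = -6578 J.
Step 2 (isochoric): W = 0 (constant volume).
W_total = -6578 + 0 = -6578 J.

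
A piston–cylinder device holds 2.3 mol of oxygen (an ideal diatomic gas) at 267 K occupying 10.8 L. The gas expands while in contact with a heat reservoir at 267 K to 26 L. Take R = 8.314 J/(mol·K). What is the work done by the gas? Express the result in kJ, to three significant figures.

W ≈ 4.49 kJ

Isothermal: W = nRT ln(V₂/V₁).
W = (2.3)(8.314)(267) × ln(26/10.8)
  = 5106 × 0.8786
W_by_gas = 4486 J.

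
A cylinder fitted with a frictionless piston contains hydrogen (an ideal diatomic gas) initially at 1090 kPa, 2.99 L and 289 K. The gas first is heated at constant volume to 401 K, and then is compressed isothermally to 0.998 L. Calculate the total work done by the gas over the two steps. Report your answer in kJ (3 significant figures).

W_total ≈ -4.96 kJ

Step 1 (isochoric): W = 0 (constant volume).
After step 1: P = 1512 kPa (V unchanged).
Step 2 (isothermal): W = P₁V₁ ln(V₂/V₁) = (4522) ln(0.998/2.99) = -4962 J.
W_total = 0 − 4962 = -4962 J.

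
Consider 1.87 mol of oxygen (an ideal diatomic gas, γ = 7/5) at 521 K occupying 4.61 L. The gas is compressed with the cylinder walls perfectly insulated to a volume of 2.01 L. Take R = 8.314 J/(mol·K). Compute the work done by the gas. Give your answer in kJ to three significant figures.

Adiabatic: TV^(γ−1) = const with γ = 7/5.
T₂ = T₁ (V₁/V₂)^(γ−1) = 521 × (4.61/2.01)^0.4 = 521 × 1.394 = 726.2 K.
W_by = nCᵥ(T₁ − T₂) = (1.87)(20.79)(521 − 726.2) = -7975 J.

W ≈ -7.97 kJ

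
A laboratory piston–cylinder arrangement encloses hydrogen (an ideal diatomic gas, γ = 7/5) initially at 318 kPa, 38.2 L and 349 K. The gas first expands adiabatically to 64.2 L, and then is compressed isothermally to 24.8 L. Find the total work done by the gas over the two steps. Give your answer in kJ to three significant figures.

W_total ≈ -3.69 kJ

Step 1 (adiabatic): W = (P₁V₁ − P₂V₂)/(γ−1) = (12148 − 9870)/0.4 = 5695 J.
After step 1: P = 153.7 kPa, V = 64.2 L, T = 283.6 K.
Step 2 (isothermal): W = P₁V₁ ln(V₂/V₁) = (9870) ln(24.8/64.2) = -9388 J.
W_total = 5695 − 9388 = -3693 J.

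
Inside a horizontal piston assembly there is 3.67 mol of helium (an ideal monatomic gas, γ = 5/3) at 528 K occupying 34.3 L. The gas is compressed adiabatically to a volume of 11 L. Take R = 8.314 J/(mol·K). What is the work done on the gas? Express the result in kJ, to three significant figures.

Adiabatic: TV^(γ−1) = const with γ = 5/3.
T₂ = T₁ (V₁/V₂)^(γ−1) = 528 × (34.3/11)^0.667 = 528 × 2.134 = 1127 K.
W_by = nCᵥ(T₁ − T₂) = (3.67)(12.47)(528 − 1127) = -27413 J.
Work on gas = −W_by = 27413 J.

W ≈ 27.4 kJ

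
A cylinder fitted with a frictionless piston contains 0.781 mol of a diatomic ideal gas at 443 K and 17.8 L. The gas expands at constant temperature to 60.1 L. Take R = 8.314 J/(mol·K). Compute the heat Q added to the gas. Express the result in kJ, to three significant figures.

Isothermal ⇒ ΔU = 0, so Q = W = nRT ln(V₂/V₁).
Q = (0.781)(8.314)(443) ln(60.1/17.8) = 2877 × 1.217 = 3500 J.

Q ≈ 3.50 kJ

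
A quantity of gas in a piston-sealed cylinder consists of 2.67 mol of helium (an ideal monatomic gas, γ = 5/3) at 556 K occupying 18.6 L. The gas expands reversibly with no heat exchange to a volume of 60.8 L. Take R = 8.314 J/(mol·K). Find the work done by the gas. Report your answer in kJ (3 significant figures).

Adiabatic: TV^(γ−1) = const with γ = 5/3.
T₂ = T₁ (V₁/V₂)^(γ−1) = 556 × (18.6/60.8)^0.667 = 556 × 0.454 = 252.4 K.
W_by = nCᵥ(T₁ − T₂) = (2.67)(12.47)(556 − 252.4) = 10108 J.

W ≈ 10.1 kJ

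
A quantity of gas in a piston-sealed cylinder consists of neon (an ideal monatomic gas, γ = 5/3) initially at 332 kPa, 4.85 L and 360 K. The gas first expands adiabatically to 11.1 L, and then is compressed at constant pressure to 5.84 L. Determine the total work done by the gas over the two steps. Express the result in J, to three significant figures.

W_total ≈ 585 J

Step 1 (adiabatic): W = (P₁V₁ − P₂V₂)/(γ−1) = (1610 − 927.2)/0.667 = 1025 J.
After step 1: P = 83.53 kPa, V = 11.1 L, T = 207.3 K.
Step 2 (isobaric): W = PΔV = (83.53 kPa)(5.84 − 11.1 L) = -439.4 J.
W_total = 1025 − 439.4 = 585.2 J.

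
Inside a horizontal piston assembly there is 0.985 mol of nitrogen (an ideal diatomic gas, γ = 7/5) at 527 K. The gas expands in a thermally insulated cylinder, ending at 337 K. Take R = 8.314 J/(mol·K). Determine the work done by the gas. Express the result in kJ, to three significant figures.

W ≈ 3.89 kJ

Adiabatic ⇒ Q = 0, so W_by = −ΔU = nCᵥ(T₁ − T₂).
Cᵥ = 5R/2 = 20.79 J/(mol·K).
W = (0.985)(20.79)(527 − 337) = 3890 J.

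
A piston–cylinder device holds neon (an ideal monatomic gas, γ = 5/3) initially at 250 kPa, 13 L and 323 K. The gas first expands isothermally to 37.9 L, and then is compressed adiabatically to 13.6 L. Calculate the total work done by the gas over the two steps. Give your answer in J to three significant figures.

Step 1 (isothermal): W = P₁V₁ ln(V₂/V₁) = (3250) ln(37.9/13) = 3478 J.
After step 1: P = 85.75 kPa, V = 37.9 L, T = 323 K.
Step 2 (adiabatic): W = (P₁V₁ − P₂V₂)/(γ−1) = (3250 − 6436)/0.667 = -4779 J.
W_total = 3478 − 4779 = -1302 J.

W_total ≈ -1300 J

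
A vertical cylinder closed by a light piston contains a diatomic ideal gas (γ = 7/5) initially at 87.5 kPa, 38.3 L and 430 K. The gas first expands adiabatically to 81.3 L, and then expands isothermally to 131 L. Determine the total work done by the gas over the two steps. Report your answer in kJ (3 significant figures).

Step 1 (adiabatic): W = (P₁V₁ − P₂V₂)/(γ−1) = (3351 − 2480)/0.4 = 2178 J.
After step 1: P = 30.5 kPa, V = 81.3 L, T = 318.2 K.
Step 2 (isothermal): W = P₁V₁ ln(V₂/V₁) = (2480) ln(131/81.3) = 1183 J.
W_total = 2178 + 1183 = 3361 J.

W_total ≈ 3.36 kJ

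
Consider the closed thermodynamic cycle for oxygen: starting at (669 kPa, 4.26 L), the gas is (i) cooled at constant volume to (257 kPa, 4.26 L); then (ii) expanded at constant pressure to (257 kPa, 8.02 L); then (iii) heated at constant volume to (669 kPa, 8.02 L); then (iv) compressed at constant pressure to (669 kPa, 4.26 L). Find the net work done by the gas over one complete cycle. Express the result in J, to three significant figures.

W_net ≈ -1550 J

Constant-volume legs do no work.
W(ii) = (257)(8.02 − 4.26) = 966.3 J; W(iv) = (669)(4.26 − 8.02) = -2515 J.
W_net = 966.3 − 2515 = -1549 J (the counter-clockwise enclosed area).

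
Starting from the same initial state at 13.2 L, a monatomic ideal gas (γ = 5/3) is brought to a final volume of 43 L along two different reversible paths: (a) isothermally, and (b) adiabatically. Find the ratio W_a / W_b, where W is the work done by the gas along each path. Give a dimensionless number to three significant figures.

W_a / W_b ≈ 1.44

Path (a) isothermal: W = P₁V₁ ln(V₂/V₁) → W_a/(P₁V₁) = 1.181.
Path (b) adiabatic: W = P₁V₁(1 − (V₁/V₂)^(γ−1))/(γ−1) → W_b/(P₁V₁) = 0.8174.
W_a / W_b = 1.181 / 0.8174 = 1.445.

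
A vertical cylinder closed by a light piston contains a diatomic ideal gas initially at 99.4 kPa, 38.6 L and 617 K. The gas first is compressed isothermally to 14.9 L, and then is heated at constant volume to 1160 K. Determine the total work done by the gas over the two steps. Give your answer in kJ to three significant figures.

Step 1 (isothermal): W = P₁V₁ ln(V₂/V₁) = (3837) ln(14.9/38.6) = -3652 J.
Step 2 (isochoric): W = 0 (constant volume).
W_total = -3652 + 0 = -3652 J.

W_total ≈ -3.65 kJ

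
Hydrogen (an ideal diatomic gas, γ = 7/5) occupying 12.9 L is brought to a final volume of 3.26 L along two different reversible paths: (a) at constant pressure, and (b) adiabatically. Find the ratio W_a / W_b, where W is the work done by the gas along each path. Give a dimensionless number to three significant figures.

Path (a) isobaric: W = P₁(V₂ − V₁) → W_a/(P₁V₁) = -0.7473.
Path (b) adiabatic: W = P₁V₁(1 − (V₁/V₂)^(γ−1))/(γ−1) → W_b/(P₁V₁) = -1.834.
W_a / W_b = -0.7473 / -1.834 = 0.4075.

W_a / W_b ≈ 0.407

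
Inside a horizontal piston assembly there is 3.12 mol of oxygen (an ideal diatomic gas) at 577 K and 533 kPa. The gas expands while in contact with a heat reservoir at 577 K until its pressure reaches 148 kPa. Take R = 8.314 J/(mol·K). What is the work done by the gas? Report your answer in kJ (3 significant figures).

W ≈ 19.2 kJ

Isothermal process: W = nRT ln(V₂/V₁) = nRT ln(P₁/P₂).
W = (3.12)(8.314)(577) × ln(533/148)
  = 14967 × ln(3.601) = 14967 × 1.281
W_by_gas = 19178 J.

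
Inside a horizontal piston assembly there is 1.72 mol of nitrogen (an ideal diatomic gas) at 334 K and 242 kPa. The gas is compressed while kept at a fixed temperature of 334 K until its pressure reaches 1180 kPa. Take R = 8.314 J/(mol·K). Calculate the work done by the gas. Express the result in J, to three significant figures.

Isothermal process: W = nRT ln(V₂/V₁) = nRT ln(P₁/P₂).
W = (1.72)(8.314)(334) × ln(242/1180)
  = 4776 × ln(0.2051) = 4776 × -1.584
W_by_gas = -7567 J.

W ≈ -7570 J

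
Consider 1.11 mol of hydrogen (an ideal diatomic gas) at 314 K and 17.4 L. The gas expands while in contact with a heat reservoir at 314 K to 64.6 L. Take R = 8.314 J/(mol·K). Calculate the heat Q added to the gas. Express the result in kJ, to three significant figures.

Isothermal ⇒ ΔU = 0, so Q = W = nRT ln(V₂/V₁).
Q = (1.11)(8.314)(314) ln(64.6/17.4) = 2898 × 1.312 = 3801 J.

Q ≈ 3.80 kJ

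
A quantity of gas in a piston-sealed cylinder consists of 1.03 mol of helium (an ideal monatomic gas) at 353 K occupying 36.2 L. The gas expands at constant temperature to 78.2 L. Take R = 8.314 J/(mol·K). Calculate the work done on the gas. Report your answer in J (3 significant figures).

W ≈ -2330 J

Isothermal: W = nRT ln(V₂/V₁).
W = (1.03)(8.314)(353) × ln(78.2/36.2)
  = 3023 × 0.7702
W_by_gas = 2328 J; work on gas = −W_by = -2328 J.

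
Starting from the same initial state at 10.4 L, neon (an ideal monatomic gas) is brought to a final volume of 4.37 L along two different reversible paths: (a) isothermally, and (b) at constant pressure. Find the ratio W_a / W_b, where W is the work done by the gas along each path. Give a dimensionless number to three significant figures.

W_a / W_b ≈ 1.50

Path (a) isothermal: W = P₁V₁ ln(V₂/V₁) → W_a/(P₁V₁) = -0.867.
Path (b) isobaric: W = P₁(V₂ − V₁) → W_b/(P₁V₁) = -0.5798.
W_a / W_b = -0.867 / -0.5798 = 1.495.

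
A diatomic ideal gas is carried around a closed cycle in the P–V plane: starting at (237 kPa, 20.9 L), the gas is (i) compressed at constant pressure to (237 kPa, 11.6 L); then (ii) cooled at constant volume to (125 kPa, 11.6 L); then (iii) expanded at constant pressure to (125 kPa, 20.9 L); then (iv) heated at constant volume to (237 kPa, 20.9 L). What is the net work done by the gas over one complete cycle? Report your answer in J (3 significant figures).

Constant-volume legs do no work.
W(i) = (237)(11.6 − 20.9) = -2204 J; W(iii) = (125)(20.9 − 11.6) = 1162 J.
W_net = -2204 + 1162 = -1042 J (the counter-clockwise enclosed area).

W_net ≈ -1040 J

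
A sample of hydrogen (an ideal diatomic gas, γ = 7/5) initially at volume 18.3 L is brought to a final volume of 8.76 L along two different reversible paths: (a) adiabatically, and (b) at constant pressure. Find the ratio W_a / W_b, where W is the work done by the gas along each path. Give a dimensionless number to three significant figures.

W_a / W_b ≈ 1.64

Path (a) adiabatic: W = P₁V₁(1 − (V₁/V₂)^(γ−1))/(γ−1) → W_a/(P₁V₁) = -0.8567.
Path (b) isobaric: W = P₁(V₂ − V₁) → W_b/(P₁V₁) = -0.5213.
W_a / W_b = -0.8567 / -0.5213 = 1.643.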